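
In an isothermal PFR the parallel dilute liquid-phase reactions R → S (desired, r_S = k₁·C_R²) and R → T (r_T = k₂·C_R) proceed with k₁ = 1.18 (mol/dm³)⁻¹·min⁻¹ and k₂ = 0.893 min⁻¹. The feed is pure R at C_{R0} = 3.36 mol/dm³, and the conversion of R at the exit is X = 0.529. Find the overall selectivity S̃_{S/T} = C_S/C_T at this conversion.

C_R = C_{R0}(1−X) = 1.583 mol/dm³.
Along a PFR/batch, dC_T/dC_R = −r_T/(r_S+r_T) = −k₂/(k₂+k₁·C_R).
Integrating from C_{R0} to C_R: C_T = (0.893/1.18)·ln[(0.893+1.18·3.36)/(0.893+1.18·1.58)] = 0.7568·ln(4.858/2.760) = 0.4277 mol/dm³.
Then C_S = (C_{R0}−C_R) − C_T = 1.777 − 0.4277 = 1.350 mol/dm³.
S̃_{S/T} = C_S/C_T = 1.350/0.4277 = 3.16.

3.16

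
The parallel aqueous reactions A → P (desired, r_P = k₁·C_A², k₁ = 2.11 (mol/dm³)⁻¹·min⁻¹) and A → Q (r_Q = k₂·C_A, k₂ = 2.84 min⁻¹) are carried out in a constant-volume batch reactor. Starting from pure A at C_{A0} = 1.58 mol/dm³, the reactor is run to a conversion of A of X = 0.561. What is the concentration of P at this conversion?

C_A = C_{A0}(1−X) = 0.6936 mol/dm³.
Along a PFR/batch, dC_Q/dC_A = −r_Q/(r_P+r_Q) = −k₂/(k₂+k₁·C_A).
Integrating from C_{A0} to C_A: C_Q = (2.84/2.11)·ln[(2.84+2.11·1.58)/(2.84+2.11·0.694)] = 1.346·ln(6.174/4.304) = 0.4857 mol/dm³.
Then C_P = (C_{A0}−C_A) − C_Q = 0.8864 − 0.4857 = 0.4006 mol/dm³.

0.401 mol/dm³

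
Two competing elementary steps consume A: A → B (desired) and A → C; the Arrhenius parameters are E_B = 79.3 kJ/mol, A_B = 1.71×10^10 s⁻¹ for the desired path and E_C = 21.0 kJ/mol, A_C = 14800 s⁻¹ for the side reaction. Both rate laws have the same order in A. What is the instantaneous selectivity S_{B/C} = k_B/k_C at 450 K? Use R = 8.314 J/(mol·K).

With equal orders, S_{B/C} = k_B/k_C = (A_B/A_C)·exp[(E_C−E_B)/(RT)].
(E_C−E_B)/(RT) = (21.0−79.3)×10³/(8.314×450) = -58300/3741 = -15.58.
k_B/k_C = (1.71×10^10/14800)·exp(-15.58) = 1.155×10^6 × 1.708×10^-7 = 0.197.
Since E_B > E_C, raising the temperature improves selectivity toward B.

0.197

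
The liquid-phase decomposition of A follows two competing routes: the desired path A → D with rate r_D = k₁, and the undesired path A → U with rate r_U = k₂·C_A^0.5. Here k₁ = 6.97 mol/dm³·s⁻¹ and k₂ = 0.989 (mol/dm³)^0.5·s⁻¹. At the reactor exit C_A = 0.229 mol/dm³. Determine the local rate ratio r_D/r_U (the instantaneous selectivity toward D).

S_{D/U} = r_D/r_U = (k₁)/(k₂·C_A^0.5) = (k₁/k₂)·C_A^-0.5.
= (6.97) / (0.989×0.2290^0.5) = 6.970/0.4733 = 14.7.
The undesired path is higher order in A, so low C_A (CSTR or dilute feed) favours D.

14.7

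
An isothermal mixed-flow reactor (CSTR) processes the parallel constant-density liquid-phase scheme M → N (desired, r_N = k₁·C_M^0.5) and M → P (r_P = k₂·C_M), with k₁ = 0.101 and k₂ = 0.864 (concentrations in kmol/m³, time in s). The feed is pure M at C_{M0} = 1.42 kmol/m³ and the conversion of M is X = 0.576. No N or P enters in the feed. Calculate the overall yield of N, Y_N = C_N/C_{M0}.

0.0754

Exit C_M = C_{M0}(1−X) = 1.42×0.424 = 0.6021 kmol/m³.
A CSTR operates uniformly at the exit composition, giving r_N = 0.07837 and r_P = 0.5202 (each k·C_M^n at C_M = 0.6021).
Fraction of consumed M going to N: r_N/(r_N+r_P) = 0.1309.
C_N = 0.1309·C_{M0}·X = 0.1309×1.42×0.576 = 0.107 kmol/m³; Y_N = C_N/C_{M0} = 0.0754.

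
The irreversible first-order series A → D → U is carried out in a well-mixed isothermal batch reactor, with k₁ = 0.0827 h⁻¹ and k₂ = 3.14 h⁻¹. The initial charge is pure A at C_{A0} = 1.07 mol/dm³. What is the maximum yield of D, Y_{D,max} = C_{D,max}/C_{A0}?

0.0239

For a first-order series the maximum intermediate yield is C_{D,max}/C_{A0} = (k₁/k₂)^[k₂/(k₂−k₁)].
= (0.0827/3.14)^(3.14/(3.14−0.0827)) = (0.02634)^(1.027) = 0.02387.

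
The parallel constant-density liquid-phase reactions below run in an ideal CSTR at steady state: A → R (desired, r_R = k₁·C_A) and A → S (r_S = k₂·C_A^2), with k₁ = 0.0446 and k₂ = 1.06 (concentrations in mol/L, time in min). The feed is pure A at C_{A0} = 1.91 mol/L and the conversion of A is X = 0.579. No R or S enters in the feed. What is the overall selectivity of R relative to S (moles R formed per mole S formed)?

0.0523

Exit C_A = C_{A0}(1−X) = 1.91×0.421 = 0.8041 mol/L.
In a CSTR the entire volume is at exit conditions, so r_R = 0.0446×0.8041 = 0.03586 and r_S = 1.06×0.8041^2 = 0.6854.
Overall selectivity = C_R/C_S = r_Rτ/(r_Sτ) = r_R/r_S = 0.0523.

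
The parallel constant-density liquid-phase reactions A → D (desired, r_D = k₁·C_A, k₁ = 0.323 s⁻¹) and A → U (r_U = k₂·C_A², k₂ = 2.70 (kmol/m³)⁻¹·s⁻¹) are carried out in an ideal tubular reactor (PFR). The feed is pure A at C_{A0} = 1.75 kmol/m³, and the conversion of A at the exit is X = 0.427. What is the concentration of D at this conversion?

C_A = C_{A0}(1−X) = 1.003 kmol/m³.
Along a PFR/batch, dC_D/dC_A = −r_D/(r_D+r_U) = −k₁/(k₁+k₂·C_A).
Integrating from C_{A0} to C_A: C_D = (0.323/2.70)·ln[(0.323+2.70·1.75)/(0.323+2.70·1.00)] = 0.1196·ln(5.048/3.030) = 0.06105 kmol/m³.

0.0610 kmol/m³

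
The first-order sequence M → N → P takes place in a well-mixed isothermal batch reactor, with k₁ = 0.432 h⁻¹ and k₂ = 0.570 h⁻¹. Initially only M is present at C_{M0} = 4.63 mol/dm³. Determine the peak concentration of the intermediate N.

1.47 mol/dm³

For a first-order series the maximum intermediate yield is C_{N,max}/C_{M0} = (k₁/k₂)^[k₂/(k₂−k₁)].
= (0.432/0.570)^(0.570/(0.570−0.432)) = (0.7579)^(4.130) = 0.3182.
C_{N,max} = 0.3182×4.63 = 1.47 mol/dm³.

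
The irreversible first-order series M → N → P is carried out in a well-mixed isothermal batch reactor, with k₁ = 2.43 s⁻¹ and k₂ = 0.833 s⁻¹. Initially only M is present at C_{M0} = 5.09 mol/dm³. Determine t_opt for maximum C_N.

The intermediate peaks when r₁ = r₂, i.e. k₁e^(−k₁t) = k₂e^(−k₂t), giving t_opt = ln(k₂/k₁)/(k₂−k₁).
= ln(0.833/2.43)/(0.833−2.43) = ln(0.3428)/-1.597 = -1.071/-1.597 = 0.670 s.

0.670 s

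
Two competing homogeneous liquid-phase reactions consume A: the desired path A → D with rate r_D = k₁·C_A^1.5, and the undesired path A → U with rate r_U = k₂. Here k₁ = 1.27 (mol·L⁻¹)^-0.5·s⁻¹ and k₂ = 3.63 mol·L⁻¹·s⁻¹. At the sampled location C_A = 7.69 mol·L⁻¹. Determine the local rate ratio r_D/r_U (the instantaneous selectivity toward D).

S_{D/U} = r_D/r_U = (k₁·C_A^1.5)/(k₂) = (k₁/k₂)·C_A^1.5.
= (1.27×7.690^1.5) / (3.63) = 27.08/3.630 = 7.46.
Since the desired path is higher order in A, keeping C_A high (PFR or concentrated feed) favours D.

7.46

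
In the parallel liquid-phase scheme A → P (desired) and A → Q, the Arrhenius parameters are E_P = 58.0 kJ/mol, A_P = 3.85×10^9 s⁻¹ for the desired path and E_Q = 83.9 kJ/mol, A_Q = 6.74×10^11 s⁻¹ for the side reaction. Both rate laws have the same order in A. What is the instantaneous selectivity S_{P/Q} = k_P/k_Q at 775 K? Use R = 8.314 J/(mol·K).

0.318

Since both paths have the same order in A, the concentration cancels and S_{P/Q} = k_P/k_Q = (A_P/A_Q)·exp[(E_Q−E_P)/(RT)].
(E_Q−E_P)/(RT) = (83.9−58.0)×10³/(8.314×775) = 25900/6443 = 4.020.
k_P/k_Q = (3.85×10^9/6.74×10^11)·exp(4.020) = 0.005712 × 55.68 = 0.318.
Since E_P < E_Q, lowering the temperature improves selectivity toward P.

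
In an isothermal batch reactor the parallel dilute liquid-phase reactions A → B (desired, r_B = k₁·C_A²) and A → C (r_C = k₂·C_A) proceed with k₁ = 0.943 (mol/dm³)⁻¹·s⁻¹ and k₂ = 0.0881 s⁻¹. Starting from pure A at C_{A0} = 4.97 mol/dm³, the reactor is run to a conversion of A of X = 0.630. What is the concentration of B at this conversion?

3.04 mol/dm³

C_A = C_{A0}(1−X) = 1.839 mol/dm³.
Along a PFR/batch, dC_C/dC_A = −r_C/(r_B+r_C) = −k₂/(k₂+k₁·C_A).
Integrating from C_{A0} to C_A: C_C = (0.0881/0.943)·ln[(0.0881+0.943·4.97)/(0.0881+0.943·1.84)] = 0.09343·ln(4.775/1.822) = 0.09000 mol/dm³.
Then C_B = (C_{A0}−C_A) − C_C = 3.131 − 0.09000 = 3.041 mol/dm³.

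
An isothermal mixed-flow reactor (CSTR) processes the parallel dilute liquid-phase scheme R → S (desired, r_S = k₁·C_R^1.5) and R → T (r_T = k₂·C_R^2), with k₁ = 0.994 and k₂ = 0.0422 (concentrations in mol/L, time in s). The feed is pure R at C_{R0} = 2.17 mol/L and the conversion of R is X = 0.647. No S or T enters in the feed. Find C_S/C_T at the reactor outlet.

26.9

Exit C_R = C_{R0}(1−X) = 2.17×0.353 = 0.7660 mol/L.
A CSTR operates uniformly at the exit composition, giving r_S = 0.6664 and r_T = 0.02476 (each k·C_R^n at C_R = 0.7660).
Overall selectivity = C_S/C_T = r_Sτ/(r_Tτ) = r_S/r_T = 26.9.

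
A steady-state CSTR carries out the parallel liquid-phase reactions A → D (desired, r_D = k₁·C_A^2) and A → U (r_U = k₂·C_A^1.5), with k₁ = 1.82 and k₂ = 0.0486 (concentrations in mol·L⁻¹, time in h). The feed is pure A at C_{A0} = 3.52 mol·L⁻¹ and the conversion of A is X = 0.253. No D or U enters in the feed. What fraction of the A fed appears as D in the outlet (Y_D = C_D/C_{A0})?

0.249

Exit C_A = C_{A0}(1−X) = 3.52×0.747 = 2.629 mol·L⁻¹.
A CSTR operates uniformly at the exit composition, giving r_D = 12.58 and r_U = 0.2072 (each k·C_A^n at C_A = 2.629).
Fraction of consumed A going to D: r_D/(r_D+r_U) = 0.9838.
C_D = 0.9838·C_{A0}·X = 0.9838×3.52×0.253 = 0.876 mol·L⁻¹; Y_D = C_D/C_{A0} = 0.249.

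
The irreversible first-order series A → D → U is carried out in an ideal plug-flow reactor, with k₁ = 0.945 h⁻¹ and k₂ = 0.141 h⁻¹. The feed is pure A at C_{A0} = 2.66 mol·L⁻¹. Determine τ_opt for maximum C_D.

2.37 h

The intermediate peaks when r₁ = r₂, i.e. k₁e^(−k₁τ) = k₂e^(−k₂τ), giving τ_opt = ln(k₂/k₁)/(k₂−k₁).
= ln(0.141/0.945)/(0.141−0.945) = ln(0.1492)/-0.8040 = -1.902/-0.8040 = 2.37 h.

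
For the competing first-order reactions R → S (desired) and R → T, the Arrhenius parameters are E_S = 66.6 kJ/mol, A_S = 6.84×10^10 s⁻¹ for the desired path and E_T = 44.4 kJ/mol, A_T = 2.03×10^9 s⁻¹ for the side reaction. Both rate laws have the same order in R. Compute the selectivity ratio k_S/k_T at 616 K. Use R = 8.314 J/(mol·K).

Since both paths have the same order in R, the concentration cancels and S_{S/T} = k_S/k_T = (A_S/A_T)·exp[(E_T−E_S)/(RT)].
(E_T−E_S)/(RT) = (44.4−66.6)×10³/(8.314×616) = -22200/5121 = -4.335.
k_S/k_T = (6.84×10^10/2.03×10^9)·exp(-4.335) = 33.69 × 0.01311 = 0.442.
Since E_S > E_T, raising the temperature improves selectivity toward S.

0.442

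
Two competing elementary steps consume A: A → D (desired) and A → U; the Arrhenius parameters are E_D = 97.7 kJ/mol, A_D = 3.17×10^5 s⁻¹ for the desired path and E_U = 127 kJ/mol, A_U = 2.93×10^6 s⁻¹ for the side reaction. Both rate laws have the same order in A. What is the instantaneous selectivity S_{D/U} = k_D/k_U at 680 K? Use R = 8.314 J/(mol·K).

19.3

k_D/k_U = (A_D/A_U)·exp[−(E_D−E_U)/(RT)] = (A_D/A_U)·exp[(E_U−E_D)/(RT)].
(E_U−E_D)/(RT) = (127−97.7)×10³/(8.314×680) = 29300/5654 = 5.183.
k_D/k_U = (3.17×10^5/2.93×10^6)·exp(5.183) = 0.1082 × 178.1 = 19.3.
Since E_D < E_U, lowering the temperature improves selectivity toward D.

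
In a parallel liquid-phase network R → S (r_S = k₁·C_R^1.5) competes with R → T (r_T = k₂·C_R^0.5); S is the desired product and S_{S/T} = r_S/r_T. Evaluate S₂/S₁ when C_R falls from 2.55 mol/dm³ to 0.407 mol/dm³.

0.160

S_{S/T} = (k₁/k₂)·C_R, so S₂/S₁ = (C_{R,2}/C_{R,1}).
= 0.407/2.55 = 0.160.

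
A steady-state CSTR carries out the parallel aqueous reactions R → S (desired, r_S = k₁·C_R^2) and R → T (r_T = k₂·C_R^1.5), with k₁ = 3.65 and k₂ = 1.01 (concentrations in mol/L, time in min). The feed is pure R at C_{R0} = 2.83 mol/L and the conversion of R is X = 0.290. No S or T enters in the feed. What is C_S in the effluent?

Exit C_R = C_{R0}(1−X) = 2.83×0.710 = 2.009 mol/L.
In a CSTR the entire volume is at exit conditions, so r_S = 3.65×2.009^2 = 14.74 and r_T = 1.01×2.009^1.5 = 2.877.
Fraction of consumed R going to S: r_S/(r_S+r_T) = 0.8367.
C_S = 0.8367·C_{R0}·X = 0.8367×2.83×0.290 = 0.687 mol/L.

0.687 mol/L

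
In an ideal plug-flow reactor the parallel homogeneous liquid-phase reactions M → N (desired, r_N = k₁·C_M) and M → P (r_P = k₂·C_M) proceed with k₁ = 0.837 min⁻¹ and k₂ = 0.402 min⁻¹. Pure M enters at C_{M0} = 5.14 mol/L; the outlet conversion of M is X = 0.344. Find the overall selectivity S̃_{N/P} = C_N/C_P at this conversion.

2.08

C_M = C_{M0}(1−X) = 3.372 mol/L.
Both paths are first order in M, so the instantaneous fraction to N is constant: dC_N/d(−C_M) = k₁/(k₁+k₂) = 0.6755.
C_N = 0.6755·(C_{M0}−C_M) = 0.6755×1.768 = 1.19 mol/L.
C_P = (C_{M0}−C_M)−C_N = 0.5737 mol/L; S̃_{N/P} = 1.194/0.5737 = 2.08.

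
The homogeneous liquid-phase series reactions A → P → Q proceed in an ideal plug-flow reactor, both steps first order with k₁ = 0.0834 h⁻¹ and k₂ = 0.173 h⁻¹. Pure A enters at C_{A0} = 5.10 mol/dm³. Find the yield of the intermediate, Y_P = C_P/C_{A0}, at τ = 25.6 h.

Solving the coupled first-order balances gives C_P(τ) = [k₁/(k₂−k₁)]·C_{A0}·(e^(−k₁τ) − e^(−k₂τ)).
e^(−k₁τ) = e^(−0.0834×25.6) = e^(−2.135) = 0.1182; e^(−k₂τ) = e^(−4.429) = 0.01193.
C_P = 0.0834×5.10/(0.173−0.0834) × (0.1182−0.01193) = 4.747×0.1063 = 0.5047 mol/dm³.
Y_P = C_P/C_{A0} = 0.5047/5.10 = 0.0990.

0.0990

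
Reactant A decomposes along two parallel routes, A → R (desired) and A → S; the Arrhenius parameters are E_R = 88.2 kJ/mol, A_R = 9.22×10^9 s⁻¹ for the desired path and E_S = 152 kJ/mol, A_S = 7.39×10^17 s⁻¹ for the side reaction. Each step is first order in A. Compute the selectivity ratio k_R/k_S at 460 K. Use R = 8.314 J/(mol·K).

0.219

k_R/k_S = (A_R/A_S)·exp[−(E_R−E_S)/(RT)] = (A_R/A_S)·exp[(E_S−E_R)/(RT)].
(E_S−E_R)/(RT) = (152−88.2)×10³/(8.314×460) = 63800/3824 = 16.68.
k_R/k_S = (9.22×10^9/7.39×10^17)·exp(16.68) = 1.248×10^-8 × 1.758×10^7 = 0.219.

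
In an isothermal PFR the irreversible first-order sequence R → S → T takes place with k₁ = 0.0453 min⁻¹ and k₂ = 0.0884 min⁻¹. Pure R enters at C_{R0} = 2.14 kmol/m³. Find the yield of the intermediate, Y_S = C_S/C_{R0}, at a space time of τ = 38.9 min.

The intermediate concentration in a first-order A→B→C sequence is C_S = k₁C_{R0}(e^(−k₁τ) − e^(−k₂τ))/(k₂−k₁).
e^(−k₁τ) = e^(−0.0453×38.9) = e^(−1.762) = 0.1717; e^(−k₂τ) = e^(−3.439) = 0.03210.
C_S = 0.0453×2.14/(0.0884−0.0453) × (0.1717−0.03210) = 2.249×0.1396 = 0.3139 kmol/m³.
Y_S = C_S/C_{R0} = 0.3139/2.14 = 0.147.

0.147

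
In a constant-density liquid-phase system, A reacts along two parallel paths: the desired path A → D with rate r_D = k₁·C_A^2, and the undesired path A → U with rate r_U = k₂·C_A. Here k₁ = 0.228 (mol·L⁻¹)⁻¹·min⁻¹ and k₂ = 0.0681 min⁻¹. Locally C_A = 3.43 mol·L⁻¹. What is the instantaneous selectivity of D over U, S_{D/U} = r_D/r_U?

S_{D/U} = r_D/r_U = (k₁·C_A^2)/(k₂·C_A) = (k₁/k₂)·C_A.
= (0.228×3.430^2) / (0.0681×3.430) = 2.682/0.2336 = 11.5.
Since the desired path is higher order in A, keeping C_A high (PFR or concentrated feed) favours D.

11.5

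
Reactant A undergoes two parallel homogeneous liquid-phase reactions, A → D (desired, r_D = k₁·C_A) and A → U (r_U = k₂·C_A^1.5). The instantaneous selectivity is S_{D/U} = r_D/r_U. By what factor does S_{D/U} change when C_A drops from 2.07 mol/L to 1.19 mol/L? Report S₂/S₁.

S_{D/U} = (k₁/k₂)·C_A^-0.5, so S₂/S₁ = (C_{A,2}/C_{A,1})^-0.5.
= (1.19/2.07)^(-0.5) = (0.5749)^(-0.5) = 1.32.
Selectivity toward D rises as C_A falls — low-concentration operation is favoured.

1.32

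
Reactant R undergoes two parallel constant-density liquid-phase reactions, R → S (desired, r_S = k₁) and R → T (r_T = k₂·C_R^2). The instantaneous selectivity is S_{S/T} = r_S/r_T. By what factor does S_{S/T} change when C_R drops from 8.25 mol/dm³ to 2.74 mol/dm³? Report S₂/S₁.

S_{S/T} = (k₁/k₂)·C_R^-2, so S₂/S₁ = (C_{R,2}/C_{R,1})^-2.
= (2.74/8.25)^(-2) = (0.3321)^(-2) = 9.07.

9.07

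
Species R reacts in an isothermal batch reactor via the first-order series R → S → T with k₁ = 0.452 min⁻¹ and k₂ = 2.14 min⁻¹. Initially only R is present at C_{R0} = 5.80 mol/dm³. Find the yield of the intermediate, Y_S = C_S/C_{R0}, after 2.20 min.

0.0966

For first-order series with pure R initially, C_S(t) = k₁C_{R0}/(k₂−k₁)·(e^(−k₁t) − e^(−k₂t)).
e^(−k₁t) = e^(−0.452×2.20) = e^(−0.9944) = 0.3699; e^(−k₂t) = e^(−4.708) = 0.009023.
C_S = 0.452×5.80/(2.14−0.452) × (0.3699−0.009023) = 1.553×0.3609 = 0.5605 mol/dm³.
Y_S = C_S/C_{R0} = 0.5605/5.80 = 0.0966.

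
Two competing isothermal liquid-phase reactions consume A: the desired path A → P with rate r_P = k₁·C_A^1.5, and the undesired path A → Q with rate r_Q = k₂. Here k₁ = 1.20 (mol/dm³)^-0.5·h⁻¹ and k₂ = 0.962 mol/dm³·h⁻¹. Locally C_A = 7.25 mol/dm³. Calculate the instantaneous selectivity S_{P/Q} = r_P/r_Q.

S_{P/Q} = r_P/r_Q = (k₁·C_A^1.5)/(k₂) = (k₁/k₂)·C_A^1.5.
= (1.20×7.250^1.5) / (0.962) = 23.43/0.9620 = 24.4.
Since the desired path is higher order in A, keeping C_A high (PFR or concentrated feed) favours P.

24.4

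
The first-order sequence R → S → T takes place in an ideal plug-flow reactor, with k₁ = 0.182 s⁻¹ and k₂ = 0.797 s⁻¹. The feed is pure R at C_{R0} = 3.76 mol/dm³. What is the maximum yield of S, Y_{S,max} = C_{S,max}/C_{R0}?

Evaluating C_S at τ_opt = ln(k₂/k₁)/(k₂−k₁) gives C_{S,max}/C_{R0} = (k₁/k₂)^[k₂/(k₂−k₁)].
= (0.182/0.797)^(0.797/(0.797−0.182)) = (0.2284)^(1.296) = 0.1475.

0.148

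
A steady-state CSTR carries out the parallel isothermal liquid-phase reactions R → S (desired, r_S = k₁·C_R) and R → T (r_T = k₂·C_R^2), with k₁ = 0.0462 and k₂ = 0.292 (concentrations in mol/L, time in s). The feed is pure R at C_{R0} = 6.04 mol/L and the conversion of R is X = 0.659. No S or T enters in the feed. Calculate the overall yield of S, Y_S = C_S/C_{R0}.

0.0470

Exit C_R = C_{R0}(1−X) = 6.04×0.341 = 2.060 mol/L.
In a CSTR the entire volume is at exit conditions, so r_S = 0.0462×2.060 = 0.09516 and r_T = 0.292×2.060^2 = 1.239.
Fraction of consumed R going to S: r_S/(r_S+r_T) = 0.07134.
C_S = 0.07134·C_{R0}·X = 0.07134×6.04×0.659 = 0.284 mol/L; Y_S = C_S/C_{R0} = 0.0470.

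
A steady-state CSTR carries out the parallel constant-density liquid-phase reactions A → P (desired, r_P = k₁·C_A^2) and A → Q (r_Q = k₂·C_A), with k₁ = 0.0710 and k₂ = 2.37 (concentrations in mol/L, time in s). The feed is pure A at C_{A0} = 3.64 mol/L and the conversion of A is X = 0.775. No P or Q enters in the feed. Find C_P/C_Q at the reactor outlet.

Exit C_A = C_{A0}(1−X) = 3.64×0.225 = 0.8190 mol/L.
In a CSTR the entire volume is at exit conditions, so r_P = 0.0710×0.8190^2 = 0.04762 and r_Q = 2.37×0.8190 = 1.941.
Overall selectivity = C_P/C_Q = r_Pτ/(r_Qτ) = r_P/r_Q = 0.0245.

0.0245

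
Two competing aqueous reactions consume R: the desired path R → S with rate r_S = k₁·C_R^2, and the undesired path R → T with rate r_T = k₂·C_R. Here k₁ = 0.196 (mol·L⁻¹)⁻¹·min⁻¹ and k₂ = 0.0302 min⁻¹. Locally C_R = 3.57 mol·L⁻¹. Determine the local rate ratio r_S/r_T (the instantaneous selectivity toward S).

23.2

S_{S/T} = r_S/r_T = (k₁·C_R^2)/(k₂·C_R) = (k₁/k₂)·C_R.
= (0.196×3.570^2) / (0.0302×3.570) = 2.498/0.1078 = 23.2.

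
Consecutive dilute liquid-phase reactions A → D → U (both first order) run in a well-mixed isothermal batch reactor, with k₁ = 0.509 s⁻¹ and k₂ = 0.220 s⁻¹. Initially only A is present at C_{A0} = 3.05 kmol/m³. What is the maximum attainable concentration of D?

Evaluating C_D at t_opt = ln(k₂/k₁)/(k₂−k₁) gives C_{D,max}/C_{A0} = (k₁/k₂)^[k₂/(k₂−k₁)].
= (0.509/0.220)^(0.220/(0.220−0.509)) = (2.314)^(-0.7612) = 0.5281.
C_{D,max} = 0.5281×3.05 = 1.61 kmol/m³.

1.61 kmol/m³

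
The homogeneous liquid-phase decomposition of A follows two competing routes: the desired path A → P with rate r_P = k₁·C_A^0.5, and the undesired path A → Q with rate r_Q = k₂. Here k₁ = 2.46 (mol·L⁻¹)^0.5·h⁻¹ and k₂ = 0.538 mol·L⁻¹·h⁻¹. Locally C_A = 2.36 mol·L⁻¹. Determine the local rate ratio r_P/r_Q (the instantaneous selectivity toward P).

S_{P/Q} = r_P/r_Q = (k₁·C_A^0.5)/(k₂) = (k₁/k₂)·C_A^0.5.
= (2.46×2.360^0.5) / (0.538) = 3.779/0.5380 = 7.02.

7.02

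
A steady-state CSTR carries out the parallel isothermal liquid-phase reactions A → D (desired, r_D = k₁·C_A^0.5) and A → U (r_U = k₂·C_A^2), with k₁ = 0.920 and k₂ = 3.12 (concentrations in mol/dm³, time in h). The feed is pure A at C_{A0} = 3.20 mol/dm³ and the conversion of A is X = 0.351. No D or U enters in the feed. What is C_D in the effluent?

0.101 mol/dm³

Exit C_A = C_{A0}(1−X) = 3.20×0.649 = 2.077 mol/dm³.
Rates in a CSTR are evaluated at the outlet concentration: r_D = 0.920×2.077^0.5 = 1.326, r_U = 3.12×2.077^2 = 13.46.
Fraction of consumed A going to D: r_D/(r_D+r_U) = 0.08969.
C_D = 0.08969·C_{A0}·X = 0.08969×3.20×0.351 = 0.101 mol/dm³.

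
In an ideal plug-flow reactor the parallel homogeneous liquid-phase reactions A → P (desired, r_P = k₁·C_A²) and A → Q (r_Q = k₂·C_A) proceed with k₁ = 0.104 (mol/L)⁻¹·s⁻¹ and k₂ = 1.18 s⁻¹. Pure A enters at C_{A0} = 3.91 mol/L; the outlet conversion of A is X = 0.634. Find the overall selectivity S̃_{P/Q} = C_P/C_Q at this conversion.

C_A = C_{A0}(1−X) = 1.431 mol/L.
Along a PFR/batch, dC_Q/dC_A = −r_Q/(r_P+r_Q) = −k₂/(k₂+k₁·C_A).
Integrating from C_{A0} to C_A: C_Q = (1.18/0.104)·ln[(1.18+0.104·3.91)/(1.18+0.104·1.43)] = 11.35·ln(1.587/1.329) = 2.012 mol/L.
Then C_P = (C_{A0}−C_A) − C_Q = 2.479 − 2.012 = 0.4670 mol/L.
S̃_{P/Q} = C_P/C_Q = 0.4670/2.012 = 0.232.

0.232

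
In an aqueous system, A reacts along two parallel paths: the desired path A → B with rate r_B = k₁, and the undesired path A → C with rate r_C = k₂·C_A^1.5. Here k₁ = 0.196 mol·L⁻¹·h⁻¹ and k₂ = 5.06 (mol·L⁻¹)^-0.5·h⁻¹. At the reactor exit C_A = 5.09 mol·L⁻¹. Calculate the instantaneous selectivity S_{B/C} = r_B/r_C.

0.00337

S_{B/C} = r_B/r_C = (k₁)/(k₂·C_A^1.5) = (k₁/k₂)·C_A^-1.5.
= (0.196) / (5.06×5.090^1.5) = 0.1960/58.11 = 0.00337.
The undesired path is higher order in A, so low C_A (CSTR or dilute feed) favours B.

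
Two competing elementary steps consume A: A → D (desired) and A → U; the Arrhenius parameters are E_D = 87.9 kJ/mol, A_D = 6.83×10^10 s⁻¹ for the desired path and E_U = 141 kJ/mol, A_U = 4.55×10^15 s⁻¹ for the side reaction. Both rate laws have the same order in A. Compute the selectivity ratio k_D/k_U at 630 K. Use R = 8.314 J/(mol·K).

0.379

Since both paths have the same order in A, the concentration cancels and S_{D/U} = k_D/k_U = (A_D/A_U)·exp[(E_U−E_D)/(RT)].
(E_U−E_D)/(RT) = (141−87.9)×10³/(8.314×630) = 53100/5238 = 10.14.
k_D/k_U = (6.83×10^10/4.55×10^15)·exp(10.14) = 1.501×10^-5 × 25281 = 0.379.
Since E_D < E_U, lowering the temperature improves selectivity toward D.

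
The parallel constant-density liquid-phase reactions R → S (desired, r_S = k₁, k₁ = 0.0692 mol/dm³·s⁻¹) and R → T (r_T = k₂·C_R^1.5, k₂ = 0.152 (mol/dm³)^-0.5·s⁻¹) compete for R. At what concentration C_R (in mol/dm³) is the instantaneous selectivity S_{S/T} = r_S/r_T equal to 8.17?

0.146 mol/dm³

S_{S/T} = (k₁/k₂)·C_R^-1.5 ⇒ C_R = (S·k₂/k₁)^(1/(-1.5)).
= (8.17×0.152/0.0692)^(-0.6667) = (17.95)^(-0.6667) = 0.146 mol/dm³.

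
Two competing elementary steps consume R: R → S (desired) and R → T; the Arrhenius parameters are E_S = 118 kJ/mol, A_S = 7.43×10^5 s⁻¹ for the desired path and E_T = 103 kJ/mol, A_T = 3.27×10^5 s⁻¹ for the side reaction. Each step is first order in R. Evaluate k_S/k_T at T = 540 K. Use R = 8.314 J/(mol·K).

0.0804

Since both paths have the same order in R, the concentration cancels and S_{S/T} = k_S/k_T = (A_S/A_T)·exp[(E_T−E_S)/(RT)].
(E_T−E_S)/(RT) = (103−118)×10³/(8.314×540) = -15000/4490 = -3.341.
k_S/k_T = (7.43×10^5/3.27×10^5)·exp(-3.341) = 2.272 × 0.03540 = 0.0804.
Since E_S > E_T, raising the temperature improves selectivity toward S.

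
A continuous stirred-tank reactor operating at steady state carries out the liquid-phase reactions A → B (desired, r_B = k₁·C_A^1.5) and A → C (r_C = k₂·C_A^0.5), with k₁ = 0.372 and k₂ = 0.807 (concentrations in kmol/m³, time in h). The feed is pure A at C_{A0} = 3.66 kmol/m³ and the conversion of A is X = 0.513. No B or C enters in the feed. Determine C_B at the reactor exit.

0.847 kmol/m³

Exit C_A = C_{A0}(1−X) = 3.66×0.487 = 1.782 kmol/m³.
In a CSTR the entire volume is at exit conditions, so r_B = 0.372×1.782^1.5 = 0.8852 and r_C = 0.807×1.782^0.5 = 1.077.
Fraction of consumed A going to B: r_B/(r_B+r_C) = 0.4510.
C_B = 0.4510·C_{A0}·X = 0.4510×3.66×0.513 = 0.847 kmol/m³.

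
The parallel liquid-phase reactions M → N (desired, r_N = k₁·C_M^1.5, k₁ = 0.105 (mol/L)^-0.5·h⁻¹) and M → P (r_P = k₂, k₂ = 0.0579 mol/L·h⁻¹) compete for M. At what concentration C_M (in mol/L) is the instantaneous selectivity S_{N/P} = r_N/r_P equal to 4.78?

1.91 mol/L

S_{N/P} = (k₁/k₂)·C_M^1.5 ⇒ C_M = (S·k₂/k₁)^(1/1.5).
= (4.78×0.0579/0.105)^(0.6667) = (2.636)^(0.6667) = 1.91 mol/L.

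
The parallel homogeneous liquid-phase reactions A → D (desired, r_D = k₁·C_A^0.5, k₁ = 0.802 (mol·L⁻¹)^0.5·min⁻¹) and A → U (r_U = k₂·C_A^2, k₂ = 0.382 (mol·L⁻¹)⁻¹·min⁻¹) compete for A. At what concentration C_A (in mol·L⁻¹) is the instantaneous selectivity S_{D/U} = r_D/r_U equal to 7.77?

0.418 mol·L⁻¹

S_{D/U} = (k₁/k₂)·C_A^-1.5 ⇒ C_A = (S·k₂/k₁)^(1/(-1.5)).
= (7.77×0.382/0.802)^(-0.6667) = (3.701)^(-0.6667) = 0.418 mol·L⁻¹.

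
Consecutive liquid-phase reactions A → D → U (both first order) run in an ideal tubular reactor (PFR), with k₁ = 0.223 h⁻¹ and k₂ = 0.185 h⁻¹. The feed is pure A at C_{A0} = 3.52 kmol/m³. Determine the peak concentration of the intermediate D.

Evaluating C_D at τ_opt = ln(k₂/k₁)/(k₂−k₁) gives C_{D,max}/C_{A0} = (k₁/k₂)^[k₂/(k₂−k₁)].
= (0.223/0.185)^(0.185/(0.185−0.223)) = (1.205)^(-4.868) = 0.4027.
C_{D,max} = 0.4027×3.52 = 1.42 kmol/m³.

1.42 kmol/m³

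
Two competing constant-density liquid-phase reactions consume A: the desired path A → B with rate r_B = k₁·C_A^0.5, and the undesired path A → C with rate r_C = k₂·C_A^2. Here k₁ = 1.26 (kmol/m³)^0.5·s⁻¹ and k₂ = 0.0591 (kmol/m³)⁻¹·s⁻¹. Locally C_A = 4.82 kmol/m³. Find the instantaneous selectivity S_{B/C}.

2.01

S_{B/C} = r_B/r_C = (k₁·C_A^0.5)/(k₂·C_A^2) = (k₁/k₂)·C_A^-1.5.
= (1.26×4.820^0.5) / (0.0591×4.820^2) = 2.766/1.373 = 2.01.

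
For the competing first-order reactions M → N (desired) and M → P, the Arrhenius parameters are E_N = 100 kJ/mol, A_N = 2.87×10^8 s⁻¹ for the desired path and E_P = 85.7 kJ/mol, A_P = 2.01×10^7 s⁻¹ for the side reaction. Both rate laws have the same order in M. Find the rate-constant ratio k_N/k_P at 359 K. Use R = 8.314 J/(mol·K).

k_N/k_P = (A_N/A_P)·exp[−(E_N−E_P)/(RT)] = (A_N/A_P)·exp[(E_P−E_N)/(RT)].
(E_P−E_N)/(RT) = (85.7−100)×10³/(8.314×359) = -14300/2985 = -4.791.
k_N/k_P = (2.87×10^8/2.01×10^7)·exp(-4.791) = 14.28 × 0.008304 = 0.119.

0.119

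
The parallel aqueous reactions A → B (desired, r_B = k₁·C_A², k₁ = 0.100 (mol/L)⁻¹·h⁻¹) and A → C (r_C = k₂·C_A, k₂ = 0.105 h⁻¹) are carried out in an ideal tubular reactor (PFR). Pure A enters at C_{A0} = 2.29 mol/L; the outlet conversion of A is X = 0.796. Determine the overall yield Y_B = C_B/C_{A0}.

0.434

C_A = C_{A0}(1−X) = 0.4672 mol/L.
Along a PFR/batch, dC_C/dC_A = −r_C/(r_B+r_C) = −k₂/(k₂+k₁·C_A).
Integrating from C_{A0} to C_A: C_C = (0.105/0.100)·ln[(0.105+0.100·2.29)/(0.105+0.100·0.467)] = 1.050·ln(0.3340/0.1517) = 0.8286 mol/L.
Then C_B = (C_{A0}−C_A) − C_C = 1.823 − 0.8286 = 0.9943 mol/L.
Y_B = C_B/C_{A0} = 0.9943/2.29 = 0.434.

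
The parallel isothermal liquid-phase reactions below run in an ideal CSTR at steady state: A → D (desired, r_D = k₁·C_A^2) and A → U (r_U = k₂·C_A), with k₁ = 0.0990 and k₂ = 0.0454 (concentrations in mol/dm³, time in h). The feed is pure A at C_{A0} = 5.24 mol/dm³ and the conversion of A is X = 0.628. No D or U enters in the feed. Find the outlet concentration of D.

2.66 mol/dm³

Exit C_A = C_{A0}(1−X) = 5.24×0.372 = 1.949 mol/dm³.
Rates in a CSTR are evaluated at the outlet concentration: r_D = 0.0990×1.949^2 = 0.3762, r_U = 0.0454×1.949 = 0.08850.
Fraction of consumed A going to D: r_D/(r_D+r_U) = 0.8095.
C_D = 0.8095·C_{A0}·X = 0.8095×5.24×0.628 = 2.66 mol/dm³.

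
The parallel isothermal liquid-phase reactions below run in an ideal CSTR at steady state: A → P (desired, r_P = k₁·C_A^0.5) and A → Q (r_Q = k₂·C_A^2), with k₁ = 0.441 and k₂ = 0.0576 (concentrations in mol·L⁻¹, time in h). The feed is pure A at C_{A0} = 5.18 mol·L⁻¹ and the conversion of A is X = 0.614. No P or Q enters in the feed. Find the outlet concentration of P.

2.32 mol·L⁻¹

Exit C_A = C_{A0}(1−X) = 5.18×0.386 = 1.999 mol·L⁻¹.
In a CSTR the entire volume is at exit conditions, so r_P = 0.441×1.999^0.5 = 0.6236 and r_Q = 0.0576×1.999^2 = 0.2303.
Fraction of consumed A going to P: r_P/(r_P+r_Q) = 0.7303.
C_P = 0.7303·C_{A0}·X = 0.7303×5.18×0.614 = 2.32 mol·L⁻¹.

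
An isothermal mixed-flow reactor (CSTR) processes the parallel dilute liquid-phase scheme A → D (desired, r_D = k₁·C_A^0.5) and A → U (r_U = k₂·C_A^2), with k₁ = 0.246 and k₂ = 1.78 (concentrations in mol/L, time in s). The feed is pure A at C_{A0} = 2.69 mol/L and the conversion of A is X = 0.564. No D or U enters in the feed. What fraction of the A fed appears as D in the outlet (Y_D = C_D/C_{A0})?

Exit C_A = C_{A0}(1−X) = 2.69×0.436 = 1.173 mol/L.
In a CSTR the entire volume is at exit conditions, so r_D = 0.246×1.173^0.5 = 0.2664 and r_U = 1.78×1.173^2 = 2.448.
Fraction of consumed A going to D: r_D/(r_D+r_U) = 0.09813.
C_D = 0.09813·C_{A0}·X = 0.09813×2.69×0.564 = 0.149 mol/L; Y_D = C_D/C_{A0} = 0.0553.

0.0553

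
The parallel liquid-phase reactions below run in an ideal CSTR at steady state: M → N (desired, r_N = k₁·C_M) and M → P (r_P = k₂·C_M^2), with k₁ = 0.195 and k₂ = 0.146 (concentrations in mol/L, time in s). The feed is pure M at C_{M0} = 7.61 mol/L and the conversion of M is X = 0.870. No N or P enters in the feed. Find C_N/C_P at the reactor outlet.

1.35

Exit C_M = C_{M0}(1−X) = 7.61×0.130 = 0.9893 mol/L.
In a CSTR the entire volume is at exit conditions, so r_N = 0.195×0.9893 = 0.1929 and r_P = 0.146×0.9893^2 = 0.1429.
Overall selectivity = C_N/C_P = r_Nτ/(r_Pτ) = r_N/r_P = 1.35.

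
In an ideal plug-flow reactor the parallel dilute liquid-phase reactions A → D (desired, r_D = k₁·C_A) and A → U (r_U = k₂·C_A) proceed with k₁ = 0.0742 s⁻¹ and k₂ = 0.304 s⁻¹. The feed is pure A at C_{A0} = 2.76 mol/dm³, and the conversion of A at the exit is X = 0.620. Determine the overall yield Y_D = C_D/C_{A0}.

C_A = C_{A0}(1−X) = 1.049 mol/dm³.
Both paths are first order in A, so the instantaneous fraction to D is constant: dC_D/d(−C_A) = k₁/(k₁+k₂) = 0.1962.
C_D = 0.1962·(C_{A0}−C_A) = 0.1962×1.711 = 0.336 mol/dm³.
Y_D = C_D/C_{A0} = 0.3357/2.76 = 0.122.

0.122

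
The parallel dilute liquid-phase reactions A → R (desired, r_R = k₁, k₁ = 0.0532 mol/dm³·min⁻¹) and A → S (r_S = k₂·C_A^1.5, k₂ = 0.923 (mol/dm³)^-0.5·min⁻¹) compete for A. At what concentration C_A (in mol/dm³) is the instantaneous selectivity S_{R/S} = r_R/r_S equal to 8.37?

0.0362 mol/dm³

S_{R/S} = (k₁/k₂)·C_A^-1.5 ⇒ C_A = (S·k₂/k₁)^(1/(-1.5)).
= (8.37×0.923/0.0532)^(-0.6667) = (145.2)^(-0.6667) = 0.0362 mol/dm³.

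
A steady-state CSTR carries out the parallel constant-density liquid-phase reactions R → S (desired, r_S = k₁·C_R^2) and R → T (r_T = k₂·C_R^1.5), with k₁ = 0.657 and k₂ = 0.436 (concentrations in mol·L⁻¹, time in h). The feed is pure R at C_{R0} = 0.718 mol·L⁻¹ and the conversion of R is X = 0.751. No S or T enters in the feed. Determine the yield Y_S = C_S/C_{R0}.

0.292

Exit C_R = C_{R0}(1−X) = 0.718×0.249 = 0.1788 mol·L⁻¹.
A CSTR operates uniformly at the exit composition, giving r_S = 0.02100 and r_T = 0.03296 (each k·C_R^n at C_R = 0.1788).
Fraction of consumed R going to S: r_S/(r_S+r_T) = 0.3892.
C_S = 0.3892·C_{R0}·X = 0.3892×0.718×0.751 = 0.210 mol·L⁻¹; Y_S = C_S/C_{R0} = 0.292.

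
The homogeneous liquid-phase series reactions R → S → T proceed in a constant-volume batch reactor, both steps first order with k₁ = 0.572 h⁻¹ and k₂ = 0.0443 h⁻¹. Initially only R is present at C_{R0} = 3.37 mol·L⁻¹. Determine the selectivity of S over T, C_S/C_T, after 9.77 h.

2.35

For first-order series with pure R initially, C_S(t) = k₁C_{R0}/(k₂−k₁)·(e^(−k₁t) − e^(−k₂t)).
e^(−k₁t) = e^(−0.572×9.77) = e^(−5.588) = 0.003741; e^(−k₂t) = e^(−0.4328) = 0.6487.
C_S = 0.572×3.37/(0.0443−0.572) × (0.003741−0.6487) = (-3.653)×(-0.6449) = 2.356 mol·L⁻¹.
C_R = C_{R0}e^(−k₁t) = 0.01261 mol·L⁻¹, so C_T = C_{R0}−C_R−C_S = 1.001 mol·L⁻¹; C_S/C_T = 2.35.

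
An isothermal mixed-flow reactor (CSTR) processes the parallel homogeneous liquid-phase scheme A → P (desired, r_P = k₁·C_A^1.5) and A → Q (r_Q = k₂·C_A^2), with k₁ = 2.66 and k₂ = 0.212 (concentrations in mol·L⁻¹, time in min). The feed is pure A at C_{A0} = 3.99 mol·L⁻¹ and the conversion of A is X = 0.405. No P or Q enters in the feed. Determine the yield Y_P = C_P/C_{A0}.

Exit C_A = C_{A0}(1−X) = 3.99×0.595 = 2.374 mol·L⁻¹.
Rates in a CSTR are evaluated at the outlet concentration: r_P = 2.66×2.374^1.5 = 9.730, r_Q = 0.212×2.374^2 = 1.195.
Fraction of consumed A going to P: r_P/(r_P+r_Q) = 0.8906.
C_P = 0.8906·C_{A0}·X = 0.8906×3.99×0.405 = 1.44 mol·L⁻¹; Y_P = C_P/C_{A0} = 0.361.

0.361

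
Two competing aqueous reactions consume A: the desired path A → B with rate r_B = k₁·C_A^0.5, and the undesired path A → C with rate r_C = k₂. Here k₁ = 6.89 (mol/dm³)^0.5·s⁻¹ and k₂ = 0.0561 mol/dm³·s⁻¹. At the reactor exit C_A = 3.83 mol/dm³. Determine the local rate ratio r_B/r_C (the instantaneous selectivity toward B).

240

S_{B/C} = r_B/r_C = (k₁·C_A^0.5)/(k₂) = (k₁/k₂)·C_A^0.5.
= (6.89×3.830^0.5) / (0.0561) = 13.48/0.05610 = 240.
Since the desired path is higher order in A, keeping C_A high (PFR or concentrated feed) favours B.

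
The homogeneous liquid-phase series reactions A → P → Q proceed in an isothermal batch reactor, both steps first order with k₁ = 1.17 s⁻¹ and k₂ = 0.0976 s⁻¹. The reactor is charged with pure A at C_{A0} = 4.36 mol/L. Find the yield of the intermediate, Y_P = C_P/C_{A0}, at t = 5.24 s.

0.652

For first-order series with pure A initially, C_P(t) = k₁C_{A0}/(k₂−k₁)·(e^(−k₁t) − e^(−k₂t)).
e^(−k₁t) = e^(−1.17×5.24) = e^(−6.131) = 0.002175; e^(−k₂t) = e^(−0.5114) = 0.5996.
C_P = 1.17×4.36/(0.0976−1.17) × (0.002175−0.5996) = (-4.757)×(-0.5975) = 2.842 mol/L.
Y_P = C_P/C_{A0} = 2.842/4.36 = 0.652.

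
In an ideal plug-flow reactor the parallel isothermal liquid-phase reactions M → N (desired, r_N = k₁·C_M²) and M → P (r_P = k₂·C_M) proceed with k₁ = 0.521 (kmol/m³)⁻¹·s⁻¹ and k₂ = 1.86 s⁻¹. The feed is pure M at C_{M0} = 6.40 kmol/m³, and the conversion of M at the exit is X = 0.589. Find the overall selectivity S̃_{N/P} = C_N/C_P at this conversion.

1.22

C_M = C_{M0}(1−X) = 2.630 kmol/m³.
Along a PFR/batch, dC_P/dC_M = −r_P/(r_N+r_P) = −k₂/(k₂+k₁·C_M).
Integrating from C_{M0} to C_M: C_P = (1.86/0.521)·ln[(1.86+0.521·6.40)/(1.86+0.521·2.63)] = 3.570·ln(5.194/3.230) = 1.696 kmol/m³.
Then C_N = (C_{M0}−C_M) − C_P = 3.770 − 1.696 = 2.074 kmol/m³.
S̃_{N/P} = C_N/C_P = 2.074/1.696 = 1.22.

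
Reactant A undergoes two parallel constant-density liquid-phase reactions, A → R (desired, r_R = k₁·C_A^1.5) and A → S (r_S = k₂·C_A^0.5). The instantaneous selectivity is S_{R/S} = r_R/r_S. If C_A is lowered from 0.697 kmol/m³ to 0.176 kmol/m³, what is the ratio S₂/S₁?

0.253

S_{R/S} = (k₁/k₂)·C_A, so S₂/S₁ = (C_{A,2}/C_{A,1}).
= 0.176/0.697 = 0.253.
Selectivity toward R falls as C_A falls — high-concentration operation is favoured.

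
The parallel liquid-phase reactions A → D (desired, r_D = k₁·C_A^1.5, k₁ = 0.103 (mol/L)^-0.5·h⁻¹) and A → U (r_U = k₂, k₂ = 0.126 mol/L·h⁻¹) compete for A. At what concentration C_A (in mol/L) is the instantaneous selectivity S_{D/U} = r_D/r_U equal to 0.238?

S_{D/U} = (k₁/k₂)·C_A^1.5 ⇒ C_A = (S·k₂/k₁)^(1/1.5).
= (0.238×0.126/0.103)^(0.6667) = (0.2911)^(0.6667) = 0.439 mol/L.

0.439 mol/L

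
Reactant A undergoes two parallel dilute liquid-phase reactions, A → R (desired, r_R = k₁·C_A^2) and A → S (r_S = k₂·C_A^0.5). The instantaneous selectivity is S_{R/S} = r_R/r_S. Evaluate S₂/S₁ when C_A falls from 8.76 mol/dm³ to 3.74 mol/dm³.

0.279

S_{R/S} = (k₁/k₂)·C_A^1.5, so S₂/S₁ = (C_{A,2}/C_{A,1})^1.5.
= (3.74/8.76)^1.5 = (0.4269)^1.5 = 0.279.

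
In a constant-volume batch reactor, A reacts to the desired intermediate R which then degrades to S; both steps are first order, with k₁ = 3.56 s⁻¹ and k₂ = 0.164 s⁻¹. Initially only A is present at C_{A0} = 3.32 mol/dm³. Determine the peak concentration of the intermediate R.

Evaluating C_R at t_opt = ln(k₂/k₁)/(k₂−k₁) gives C_{R,max}/C_{A0} = (k₁/k₂)^[k₂/(k₂−k₁)].
= (3.56/0.164)^(0.164/(0.164−3.56)) = (21.71)^(-0.04829) = 0.8619.
C_{R,max} = 0.8619×3.32 = 2.86 mol/dm³.

2.86 mol/dm³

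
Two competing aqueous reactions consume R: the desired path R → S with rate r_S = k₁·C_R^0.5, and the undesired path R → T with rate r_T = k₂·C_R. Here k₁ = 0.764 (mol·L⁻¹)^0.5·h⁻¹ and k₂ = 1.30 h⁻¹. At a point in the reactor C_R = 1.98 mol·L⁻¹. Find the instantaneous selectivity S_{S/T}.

0.418

S_{S/T} = r_S/r_T = (k₁·C_R^0.5)/(k₂·C_R) = (k₁/k₂)·C_R^-0.5.
= (0.764×1.980^0.5) / (1.30×1.980) = 1.075/2.574 = 0.418.
The undesired path is higher order in R, so low C_R (CSTR or dilute feed) favours S.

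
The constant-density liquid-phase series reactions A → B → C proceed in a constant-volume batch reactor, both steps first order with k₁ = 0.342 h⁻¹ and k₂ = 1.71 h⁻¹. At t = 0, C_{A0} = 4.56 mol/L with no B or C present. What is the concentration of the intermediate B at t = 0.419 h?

For first-order series with pure A initially, C_B(t) = k₁C_{A0}/(k₂−k₁)·(e^(−k₁t) − e^(−k₂t)).
e^(−k₁t) = e^(−0.342×0.419) = e^(−0.1433) = 0.8665; e^(−k₂t) = e^(−0.7165) = 0.4885.
C_B = 0.342×4.56/(1.71−0.342) × (0.8665−0.4885) = 1.140×0.3780 = 0.4310 mol/L.

0.431 mol/L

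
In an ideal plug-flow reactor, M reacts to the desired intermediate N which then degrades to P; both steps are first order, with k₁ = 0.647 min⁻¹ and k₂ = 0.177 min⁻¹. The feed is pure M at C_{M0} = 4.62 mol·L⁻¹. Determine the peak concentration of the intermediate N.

Evaluating C_N at τ_opt = ln(k₂/k₁)/(k₂−k₁) gives C_{N,max}/C_{M0} = (k₁/k₂)^[k₂/(k₂−k₁)].
= (0.647/0.177)^(0.177/(0.177−0.647)) = (3.655)^(-0.3766) = 0.6138.
C_{N,max} = 0.6138×4.62 = 2.84 mol·L⁻¹.

2.84 mol·L⁻¹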